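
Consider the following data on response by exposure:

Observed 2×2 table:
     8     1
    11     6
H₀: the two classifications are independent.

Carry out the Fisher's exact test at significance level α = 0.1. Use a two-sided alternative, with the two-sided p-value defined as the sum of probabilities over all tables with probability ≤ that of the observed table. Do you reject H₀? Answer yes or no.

Margins: r₁=9, r₂=17, c₁=19, c₂=7, n=26
p_obs = C(9,8)·C(17,11)/C(26,19); sum pmf over tables with pmf ≤ p_obs
p-value (two-sided) = 0.35742
At α=0.1: p ≥ α → fail to reject H₀

reject H₀: no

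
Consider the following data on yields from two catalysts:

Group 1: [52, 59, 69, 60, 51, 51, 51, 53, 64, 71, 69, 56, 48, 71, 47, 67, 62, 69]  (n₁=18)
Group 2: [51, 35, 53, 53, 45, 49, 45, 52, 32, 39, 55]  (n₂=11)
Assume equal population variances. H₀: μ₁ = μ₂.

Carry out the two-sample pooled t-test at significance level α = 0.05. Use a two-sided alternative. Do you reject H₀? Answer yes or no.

reject H₀: yes

x̄₁=59.444, s₁=8.521, n₁=18
x̄₂=46.273, s₂=7.850, n₂=11
s_p² = [17·8.521² + 10·7.850²]/27 = 68.5417
SE = √(s_p²·(1/18+1/11)) = 3.1684
t = (59.444−46.273)/3.1684 = 4.1572
df = 27
p-value (two-sided) = 0.00029
At α=0.05: p < α → reject H₀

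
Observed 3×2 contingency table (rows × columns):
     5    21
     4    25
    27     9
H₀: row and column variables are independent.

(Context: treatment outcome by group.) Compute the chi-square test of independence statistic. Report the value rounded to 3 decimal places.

test statistic = 31.457

Row totals [26, 29, 36], col totals [36, 55], n=91
χ² = (5−10.29)²/10.29 + (21−15.71)²/15.71 + (4−11.47)²/11.47 + (25−17.53)²/17.53 + (27−14.24)²/14.24 + (9−21.76)²/21.76 = 31.4574
df = 2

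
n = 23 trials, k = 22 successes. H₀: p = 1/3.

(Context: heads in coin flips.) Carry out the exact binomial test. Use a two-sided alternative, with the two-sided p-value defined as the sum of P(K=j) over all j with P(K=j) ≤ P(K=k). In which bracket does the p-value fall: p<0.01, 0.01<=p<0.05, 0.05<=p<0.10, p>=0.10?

Exact binomial: n=23, k=22, p₀=1/3=0.3333
P(X=j) = C(n,j)·p₀^j·(1−p₀)^(n−j); p = Σ P(X=j) over j with P(X=j) ≤ P(X=22)
p-value (two-sided) = 0.00000
→ bracket: p<0.01

p-value bracket: p<0.01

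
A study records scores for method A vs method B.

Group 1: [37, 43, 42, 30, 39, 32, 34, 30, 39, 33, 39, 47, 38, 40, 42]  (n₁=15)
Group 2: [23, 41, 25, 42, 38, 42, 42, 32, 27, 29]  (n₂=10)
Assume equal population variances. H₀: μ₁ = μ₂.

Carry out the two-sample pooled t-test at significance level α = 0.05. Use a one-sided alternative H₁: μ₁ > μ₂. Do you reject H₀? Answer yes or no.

x̄₁=37.667, s₁=4.995, n₁=15
x̄₂=34.100, s₂=7.724, n₂=10
s_p² = [14·4.995² + 9·7.724²]/23 = 38.5319
SE = √(s_p²·(1/15+1/10)) = 2.5342
t = (37.667−34.100)/2.5342 = 1.4074
df = 23
p-value (one-sided, H₁ greater) = 0.08634
At α=0.05: p ≥ α → fail to reject H₀

reject H₀: no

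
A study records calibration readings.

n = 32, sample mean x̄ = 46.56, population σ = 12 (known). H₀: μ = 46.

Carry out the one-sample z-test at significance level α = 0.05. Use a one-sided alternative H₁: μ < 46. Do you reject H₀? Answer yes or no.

reject H₀: no

SE = σ/√n = 12/√32 = 2.1213
z = (x̄−μ₀)/SE = (46.56−46)/2.1213 = 0.2640
p-value (one-sided, H₁ less) = 0.60410
At α=0.05: p ≥ α → fail to reject H₀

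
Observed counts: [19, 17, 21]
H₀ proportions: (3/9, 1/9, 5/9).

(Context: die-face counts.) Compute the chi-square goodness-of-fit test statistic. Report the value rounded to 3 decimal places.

n = 57; E_i = n·p_i = [19.00, 6.33, 31.67]
χ² = (19−19.00)²/19.00 + (17−6.33)²/6.33 + (21−31.67)²/31.67 = 21.5579
df = 2

test statistic = 21.558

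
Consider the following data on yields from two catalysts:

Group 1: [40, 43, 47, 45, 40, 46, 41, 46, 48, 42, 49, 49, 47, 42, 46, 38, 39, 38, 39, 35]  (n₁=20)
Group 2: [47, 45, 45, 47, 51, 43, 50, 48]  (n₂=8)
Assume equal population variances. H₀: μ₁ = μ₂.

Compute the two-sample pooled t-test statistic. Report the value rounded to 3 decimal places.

test statistic = -2.501

x̄₁=43.000, s₁=4.168, n₁=20
x̄₂=47.000, s₂=2.673, n₂=8
s_p² = [19·4.168² + 7·2.673²]/26 = 14.6154
SE = √(s_p²·(1/20+1/8)) = 1.5993
t = (43.000−47.000)/1.5993 = -2.5011
df = 26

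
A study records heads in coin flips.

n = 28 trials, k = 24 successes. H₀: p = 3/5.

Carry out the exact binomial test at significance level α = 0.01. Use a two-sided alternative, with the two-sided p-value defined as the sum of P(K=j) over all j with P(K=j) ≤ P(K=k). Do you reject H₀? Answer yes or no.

reject H₀: yes

Exact binomial: n=28, k=24, p₀=3/5=0.6000
P(X=j) = C(n,j)·p₀^j·(1−p₀)^(n−j); p = Σ P(X=j) over j with P(X=j) ≤ P(X=24)
p-value (two-sided) = 0.00587
At α=0.01: p < α → reject H₀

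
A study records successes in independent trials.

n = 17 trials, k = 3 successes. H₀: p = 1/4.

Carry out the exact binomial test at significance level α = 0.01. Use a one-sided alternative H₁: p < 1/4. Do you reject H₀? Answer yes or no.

Exact binomial: n=17, k=3, p₀=1/4=0.2500
P(X≤3) from Σ C(n,i)·p₀^i·(1−p₀)^(n−i)
p-value (one-sided, H₁ less) = 0.35302
At α=0.01: p ≥ α → fail to reject H₀

reject H₀: no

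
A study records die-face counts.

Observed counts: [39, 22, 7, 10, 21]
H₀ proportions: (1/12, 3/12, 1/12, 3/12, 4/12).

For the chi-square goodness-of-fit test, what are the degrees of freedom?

df = k − 1 = 5 − 1 = 4

degrees of freedom = 4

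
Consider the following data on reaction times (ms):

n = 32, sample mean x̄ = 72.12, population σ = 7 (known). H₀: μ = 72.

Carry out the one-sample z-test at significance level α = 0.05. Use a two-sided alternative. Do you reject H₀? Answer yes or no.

SE = σ/√n = 7/√32 = 1.2374
z = (x̄−μ₀)/SE = (72.12−72)/1.2374 = 0.0970
p-value (two-sided) = 0.92275
At α=0.05: p ≥ α → fail to reject H₀

reject H₀: no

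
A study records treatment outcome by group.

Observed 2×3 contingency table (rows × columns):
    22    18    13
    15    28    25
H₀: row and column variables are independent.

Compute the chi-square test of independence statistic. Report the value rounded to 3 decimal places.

Row totals [53, 68], col totals [37, 46, 38], n=121
χ² = (22−16.21)²/16.21 + (18−20.15)²/20.15 + (13−16.64)²/16.64 + (15−20.79)²/20.79 + (28−25.85)²/25.85 + (25−21.36)²/21.36 = 5.5129
df = 2

test statistic = 5.513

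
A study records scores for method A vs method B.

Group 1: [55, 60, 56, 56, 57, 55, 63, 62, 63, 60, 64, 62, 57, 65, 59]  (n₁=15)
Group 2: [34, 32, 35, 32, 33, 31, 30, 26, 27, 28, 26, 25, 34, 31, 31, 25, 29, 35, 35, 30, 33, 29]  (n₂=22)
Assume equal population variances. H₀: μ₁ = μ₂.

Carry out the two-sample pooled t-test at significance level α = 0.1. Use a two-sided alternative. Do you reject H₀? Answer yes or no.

reject H₀: yes

x̄₁=59.600, s₁=3.439, n₁=15
x̄₂=30.500, s₂=3.291, n₂=22
s_p² = [14·3.439² + 21·3.291²]/35 = 11.2314
SE = √(s_p²·(1/15+1/22)) = 1.1222
t = (59.600−30.500)/1.1222 = 25.9317
df = 35
p-value (two-sided) = 0.00000
At α=0.1: p < α → reject H₀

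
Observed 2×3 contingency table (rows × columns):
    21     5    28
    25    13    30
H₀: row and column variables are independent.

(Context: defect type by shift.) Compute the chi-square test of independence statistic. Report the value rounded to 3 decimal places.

test statistic = 2.397

Row totals [54, 68], col totals [46, 18, 58], n=122
χ² = (21−20.36)²/20.36 + (5−7.97)²/7.97 + (28−25.67)²/25.67 + (25−25.64)²/25.64 + (13−10.03)²/10.03 + (30−32.33)²/32.33 = 2.3974
df = 2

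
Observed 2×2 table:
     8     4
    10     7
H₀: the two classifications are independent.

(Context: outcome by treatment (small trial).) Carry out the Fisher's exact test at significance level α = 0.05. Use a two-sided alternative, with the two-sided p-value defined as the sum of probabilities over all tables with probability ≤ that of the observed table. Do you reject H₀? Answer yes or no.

Margins: r₁=12, r₂=17, c₁=18, c₂=11, n=29
p_obs = C(12,8)·C(17,10)/C(29,18); sum pmf over tables with pmf ≤ p_obs
p-value (two-sided) = 0.71669
At α=0.05: p ≥ α → fail to reject H₀

reject H₀: no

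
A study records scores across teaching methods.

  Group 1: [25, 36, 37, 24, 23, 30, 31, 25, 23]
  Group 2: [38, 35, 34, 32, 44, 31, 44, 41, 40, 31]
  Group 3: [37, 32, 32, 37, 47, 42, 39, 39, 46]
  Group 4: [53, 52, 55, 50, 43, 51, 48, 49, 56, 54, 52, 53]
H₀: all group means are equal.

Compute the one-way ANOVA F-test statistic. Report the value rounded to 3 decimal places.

Group means [28.22, 37.00, 39.00, 51.33], grand mean 39.775
SSB = Σnᵢ(x̄ᵢ−x̄)² = 2886.753; SSW = ΣΣ(x−x̄ᵢ)² = 840.222
MSB = 2886.753/3 = 962.2509; MSW = 840.222/36 = 23.3395
F = MSB/MSW = 41.2284
df = (3, 36)

test statistic = 41.228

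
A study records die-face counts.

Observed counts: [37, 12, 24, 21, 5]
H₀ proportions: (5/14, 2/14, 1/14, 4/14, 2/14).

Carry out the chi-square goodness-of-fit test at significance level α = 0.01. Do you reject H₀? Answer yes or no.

reject H₀: yes

n = 99; E_i = n·p_i = [35.36, 14.14, 7.07, 28.29, 14.14]
χ² = (37−35.36)²/35.36 + (12−14.14)²/14.14 + (24−7.07)²/7.07 + (21−28.29)²/28.29 + (5−14.14)²/14.14 = 48.7141
df = 4
p-value (upper-tail) = 0.00000
At α=0.01: p < α → reject H₀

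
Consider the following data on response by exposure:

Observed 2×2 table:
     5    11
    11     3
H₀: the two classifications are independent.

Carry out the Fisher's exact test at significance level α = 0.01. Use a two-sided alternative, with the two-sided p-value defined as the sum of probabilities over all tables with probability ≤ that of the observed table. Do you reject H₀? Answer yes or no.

Margins: r₁=16, r₂=14, c₁=16, c₂=14, n=30
p_obs = C(16,5)·C(14,11)/C(30,16); sum pmf over tables with pmf ≤ p_obs
p-value (two-sided) = 0.01361
At α=0.01: p ≥ α → fail to reject H₀

reject H₀: no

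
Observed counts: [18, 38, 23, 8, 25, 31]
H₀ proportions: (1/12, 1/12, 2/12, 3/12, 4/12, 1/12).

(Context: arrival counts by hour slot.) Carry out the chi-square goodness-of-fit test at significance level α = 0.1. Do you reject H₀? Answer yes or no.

n = 143; E_i = n·p_i = [11.92, 11.92, 23.83, 35.75, 47.67, 11.92]
χ² = (18−11.92)²/11.92 + (38−11.92)²/11.92 + (23−23.83)²/23.83 + (8−35.75)²/35.75 + (25−47.67)²/47.67 + (31−11.92)²/11.92 = 123.1049
df = 5
p-value (upper-tail) = 0.00000
At α=0.1: p < α → reject H₀

reject H₀: yes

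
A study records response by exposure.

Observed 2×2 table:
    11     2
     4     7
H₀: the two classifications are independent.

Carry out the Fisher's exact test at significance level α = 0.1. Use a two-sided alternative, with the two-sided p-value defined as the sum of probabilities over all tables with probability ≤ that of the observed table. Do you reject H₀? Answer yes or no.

Margins: r₁=13, r₂=11, c₁=15, c₂=9, n=24
p_obs = C(13,11)·C(11,4)/C(24,15); sum pmf over tables with pmf ≤ p_obs
p-value (two-sided) = 0.03274
At α=0.1: p < α → reject H₀

reject H₀: yes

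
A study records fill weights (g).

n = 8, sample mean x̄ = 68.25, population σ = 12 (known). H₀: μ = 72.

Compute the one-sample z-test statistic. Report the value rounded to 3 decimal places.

test statistic = -0.884

SE = σ/√n = 12/√8 = 4.2426
z = (x̄−μ₀)/SE = (68.25−72)/4.2426 = -0.8839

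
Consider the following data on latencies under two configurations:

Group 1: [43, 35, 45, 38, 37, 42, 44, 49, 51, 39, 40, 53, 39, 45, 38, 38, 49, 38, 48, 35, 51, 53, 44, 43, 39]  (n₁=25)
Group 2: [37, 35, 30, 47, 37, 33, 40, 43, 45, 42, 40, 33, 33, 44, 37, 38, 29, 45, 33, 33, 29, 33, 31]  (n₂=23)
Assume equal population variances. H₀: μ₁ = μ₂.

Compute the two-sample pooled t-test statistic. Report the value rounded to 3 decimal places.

x̄₁=43.040, s₁=5.616, n₁=25
x̄₂=36.826, s₂=5.516, n₂=23
s_p² = [24·5.616² + 22·5.516²]/46 = 31.0057
SE = √(s_p²·(1/25+1/23)) = 1.6088
t = (43.040−36.826)/1.6088 = 3.8624
df = 46

test statistic = 3.862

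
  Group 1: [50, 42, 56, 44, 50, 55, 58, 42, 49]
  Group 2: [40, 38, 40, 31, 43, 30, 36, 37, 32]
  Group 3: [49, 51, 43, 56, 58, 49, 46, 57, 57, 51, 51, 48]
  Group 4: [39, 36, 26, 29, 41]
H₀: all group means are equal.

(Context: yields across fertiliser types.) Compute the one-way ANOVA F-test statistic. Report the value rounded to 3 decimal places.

test statistic = 22.876

Group means [49.56, 36.33, 51.33, 34.20], grand mean 44.571
SSB = Σnᵢ(x̄ᵢ−x̄)² = 1920.883; SSW = ΣΣ(x−x̄ᵢ)² = 867.689
MSB = 1920.883/3 = 640.2942; MSW = 867.689/31 = 27.9900
F = MSB/MSW = 22.8758
df = (3, 31)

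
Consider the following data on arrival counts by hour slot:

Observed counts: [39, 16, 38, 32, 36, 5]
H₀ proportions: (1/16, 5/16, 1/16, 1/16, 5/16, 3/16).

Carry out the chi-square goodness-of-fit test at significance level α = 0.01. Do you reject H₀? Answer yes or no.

n = 166; E_i = n·p_i = [10.38, 51.88, 10.38, 10.38, 51.88, 31.12]
χ² = (39−10.38)²/10.38 + (16−51.88)²/51.88 + (38−10.38)²/10.38 + (32−10.38)²/10.38 + (36−51.88)²/51.88 + (5−31.12)²/31.12 = 249.2032
df = 5
p-value (upper-tail) = 0.00000
At α=0.01: p < α → reject H₀

reject H₀: yes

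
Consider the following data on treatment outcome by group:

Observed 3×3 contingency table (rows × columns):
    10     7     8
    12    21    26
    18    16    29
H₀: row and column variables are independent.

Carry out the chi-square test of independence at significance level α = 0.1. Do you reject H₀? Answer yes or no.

Row totals [25, 59, 63], col totals [40, 44, 63], n=147
χ² = (10−6.80)²/6.80 + (7−7.48)²/7.48 + (8−10.71)²/10.71 + (12−16.05)²/16.05 + (21−17.66)²/17.66 + (26−25.29)²/25.29 + (18−17.14)²/17.14 + (16−18.86)²/18.86 + (29−27.00)²/27.00 = 4.5213
df = 4
p-value (upper-tail) = 0.34003
At α=0.1: p ≥ α → fail to reject H₀

reject H₀: no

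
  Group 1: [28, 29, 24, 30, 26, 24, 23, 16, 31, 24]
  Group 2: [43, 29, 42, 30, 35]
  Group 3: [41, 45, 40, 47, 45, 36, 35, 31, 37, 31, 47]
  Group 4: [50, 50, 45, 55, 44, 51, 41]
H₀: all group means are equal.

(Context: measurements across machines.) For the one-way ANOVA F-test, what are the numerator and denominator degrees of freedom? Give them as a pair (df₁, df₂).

degrees of freedom = [3, 29]

k = 4 groups, N = 33 total
df = (k−1, N−k) = (4−1, 33−4) = (3, 29)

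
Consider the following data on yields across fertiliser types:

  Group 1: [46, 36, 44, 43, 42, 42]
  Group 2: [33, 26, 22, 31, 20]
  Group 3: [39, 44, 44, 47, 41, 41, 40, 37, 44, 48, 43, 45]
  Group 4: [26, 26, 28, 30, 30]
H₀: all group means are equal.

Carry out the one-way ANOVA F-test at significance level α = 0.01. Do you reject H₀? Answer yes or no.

reject H₀: yes

Group means [42.17, 26.40, 42.75, 28.00], grand mean 37.071
SSB = Σnᵢ(x̄ᵢ−x̄)² = 1523.574; SSW = ΣΣ(x−x̄ᵢ)² = 314.283
MSB = 1523.574/3 = 507.8579; MSW = 314.283/24 = 13.0951
F = MSB/MSW = 38.7822
df = (3, 24)
p-value (upper-tail) = 0.00000
At α=0.01: p < α → reject H₀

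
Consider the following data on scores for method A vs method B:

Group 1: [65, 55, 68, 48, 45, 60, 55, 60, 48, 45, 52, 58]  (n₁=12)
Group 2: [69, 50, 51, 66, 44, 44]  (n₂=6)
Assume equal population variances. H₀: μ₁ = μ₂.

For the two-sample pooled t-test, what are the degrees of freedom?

df = n₁ + n₂ − 2 = 12 + 6 − 2 = 16

degrees of freedom = 16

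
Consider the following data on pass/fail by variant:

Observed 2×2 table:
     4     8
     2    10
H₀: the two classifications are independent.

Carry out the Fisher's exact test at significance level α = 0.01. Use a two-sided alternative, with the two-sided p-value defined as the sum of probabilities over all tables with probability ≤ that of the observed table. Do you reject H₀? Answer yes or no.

reject H₀: no

Margins: r₁=12, r₂=12, c₁=6, c₂=18, n=24
p_obs = C(12,4)·C(12,2)/C(24,6); sum pmf over tables with pmf ≤ p_obs
p-value (two-sided) = 0.64041
At α=0.01: p ≥ α → fail to reject H₀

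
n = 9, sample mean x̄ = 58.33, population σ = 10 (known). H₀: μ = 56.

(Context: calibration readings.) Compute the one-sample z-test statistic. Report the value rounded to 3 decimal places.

test statistic = 0.699

SE = σ/√n = 10/√9 = 3.3333
z = (x̄−μ₀)/SE = (58.33−56)/3.3333 = 0.6990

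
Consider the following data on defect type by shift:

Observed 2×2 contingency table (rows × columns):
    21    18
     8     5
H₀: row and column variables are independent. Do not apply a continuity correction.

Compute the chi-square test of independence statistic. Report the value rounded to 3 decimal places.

Row totals [39, 13], col totals [29, 23], n=52
χ² = (21−21.75)²/21.75 + (18−17.25)²/17.25 + (8−7.25)²/7.25 + (5−5.75)²/5.75 = 0.2339
df = 1

test statistic = 0.234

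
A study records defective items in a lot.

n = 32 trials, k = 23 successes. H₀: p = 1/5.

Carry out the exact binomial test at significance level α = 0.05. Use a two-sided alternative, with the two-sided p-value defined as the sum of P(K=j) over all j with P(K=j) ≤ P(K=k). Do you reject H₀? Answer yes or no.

Exact binomial: n=32, k=23, p₀=1/5=0.2000
P(X=j) = C(n,j)·p₀^j·(1−p₀)^(n−j); p = Σ P(X=j) over j with P(X=j) ≤ P(X=23)
p-value (two-sided) = 0.00000
At α=0.05: p < α → reject H₀

reject H₀: yes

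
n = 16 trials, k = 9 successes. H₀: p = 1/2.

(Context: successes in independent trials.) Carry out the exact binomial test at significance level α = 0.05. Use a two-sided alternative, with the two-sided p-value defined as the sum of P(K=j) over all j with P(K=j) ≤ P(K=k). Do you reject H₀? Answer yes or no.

Exact binomial: n=16, k=9, p₀=1/2=0.5000
P(X=j) = C(n,j)·p₀^j·(1−p₀)^(n−j); p = Σ P(X=j) over j with P(X=j) ≤ P(X=9)
p-value (two-sided) = 0.80362
At α=0.05: p ≥ α → fail to reject H₀

reject H₀: no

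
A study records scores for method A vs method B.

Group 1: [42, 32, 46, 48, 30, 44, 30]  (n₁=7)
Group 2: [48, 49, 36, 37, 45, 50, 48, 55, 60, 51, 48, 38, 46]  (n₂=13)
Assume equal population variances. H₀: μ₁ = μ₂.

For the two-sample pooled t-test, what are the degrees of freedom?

degrees of freedom = 18

df = n₁ + n₂ − 2 = 7 + 13 − 2 = 18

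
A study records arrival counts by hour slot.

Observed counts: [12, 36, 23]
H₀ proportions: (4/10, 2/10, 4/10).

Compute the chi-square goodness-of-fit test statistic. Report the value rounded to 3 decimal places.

test statistic = 43.965

n = 71; E_i = n·p_i = [28.40, 14.20, 28.40]
χ² = (12−28.40)²/28.40 + (36−14.20)²/14.20 + (23−28.40)²/28.40 = 43.9648
df = 2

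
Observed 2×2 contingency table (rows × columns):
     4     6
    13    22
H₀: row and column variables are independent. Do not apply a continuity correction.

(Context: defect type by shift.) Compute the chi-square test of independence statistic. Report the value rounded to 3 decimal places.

test statistic = 0.027

Row totals [10, 35], col totals [17, 28], n=45
χ² = (4−3.78)²/3.78 + (6−6.22)²/6.22 + (13−13.22)²/13.22 + (22−21.78)²/21.78 = 0.0270
df = 1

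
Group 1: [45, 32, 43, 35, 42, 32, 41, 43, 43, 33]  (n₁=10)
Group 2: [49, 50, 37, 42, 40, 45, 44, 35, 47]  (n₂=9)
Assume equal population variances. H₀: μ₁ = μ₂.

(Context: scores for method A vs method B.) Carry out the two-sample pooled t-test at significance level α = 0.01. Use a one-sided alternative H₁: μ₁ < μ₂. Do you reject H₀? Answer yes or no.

x̄₁=38.900, s₁=5.238, n₁=10
x̄₂=43.222, s₂=5.191, n₂=9
s_p² = [9·5.238² + 8·5.191²]/17 = 27.2033
SE = √(s_p²·(1/10+1/9)) = 2.3964
t = (38.900−43.222)/2.3964 = -1.8036
df = 17
p-value (one-sided, H₁ less) = 0.04452
At α=0.01: p ≥ α → fail to reject H₀

reject H₀: no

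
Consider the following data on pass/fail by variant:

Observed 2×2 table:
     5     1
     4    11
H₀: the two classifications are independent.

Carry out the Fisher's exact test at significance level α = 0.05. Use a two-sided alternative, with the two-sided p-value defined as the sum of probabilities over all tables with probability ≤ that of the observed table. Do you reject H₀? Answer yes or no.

Margins: r₁=6, r₂=15, c₁=9, c₂=12, n=21
p_obs = C(6,5)·C(15,4)/C(21,9); sum pmf over tables with pmf ≤ p_obs
p-value (two-sided) = 0.04644
At α=0.05: p < α → reject H₀

reject H₀: yes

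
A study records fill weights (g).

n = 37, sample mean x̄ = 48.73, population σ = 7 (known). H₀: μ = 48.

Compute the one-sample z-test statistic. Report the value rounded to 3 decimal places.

SE = σ/√n = 7/√37 = 1.1508
z = (x̄−μ₀)/SE = (48.73−48)/1.1508 = 0.6343

test statistic = 0.634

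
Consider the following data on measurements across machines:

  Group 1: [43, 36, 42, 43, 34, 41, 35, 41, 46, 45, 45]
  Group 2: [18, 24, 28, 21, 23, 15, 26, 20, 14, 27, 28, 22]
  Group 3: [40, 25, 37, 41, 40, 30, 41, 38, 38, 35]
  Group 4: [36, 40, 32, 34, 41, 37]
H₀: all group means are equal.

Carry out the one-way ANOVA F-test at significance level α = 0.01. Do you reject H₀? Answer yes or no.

Group means [41.00, 22.17, 36.50, 36.67], grand mean 33.385
SSB = Σnᵢ(x̄ᵢ−x̄)² = 2309.731; SSW = ΣΣ(x−x̄ᵢ)² = 733.500
MSB = 2309.731/3 = 769.9103; MSW = 733.500/35 = 20.9571
F = MSB/MSW = 36.7374
df = (3, 35)
p-value (upper-tail) = 0.00000
At α=0.01: p < α → reject H₀

reject H₀: yes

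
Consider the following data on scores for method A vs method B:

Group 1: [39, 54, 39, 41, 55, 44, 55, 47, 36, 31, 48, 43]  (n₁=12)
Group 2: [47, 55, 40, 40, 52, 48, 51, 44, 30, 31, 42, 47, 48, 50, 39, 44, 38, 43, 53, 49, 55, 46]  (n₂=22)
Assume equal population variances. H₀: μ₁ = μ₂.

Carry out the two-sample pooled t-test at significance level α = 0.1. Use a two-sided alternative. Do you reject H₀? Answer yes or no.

x̄₁=44.333, s₁=7.738, n₁=12
x̄₂=45.091, s₂=6.858, n₂=22
s_p² = [11·7.738² + 21·6.858²]/32 = 51.4527
SE = √(s_p²·(1/12+1/22)) = 2.5742
t = (44.333−45.091)/2.5742 = -0.2943
df = 32
p-value (two-sided) = 0.77043
At α=0.1: p ≥ α → fail to reject H₀

reject H₀: no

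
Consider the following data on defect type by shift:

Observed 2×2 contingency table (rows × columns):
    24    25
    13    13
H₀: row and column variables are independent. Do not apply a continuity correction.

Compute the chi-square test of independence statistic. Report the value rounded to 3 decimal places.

Row totals [49, 26], col totals [37, 38], n=75
χ² = (24−24.17)²/24.17 + (25−24.83)²/24.83 + (13−12.83)²/12.83 + (13−13.17)²/13.17 = 0.0071
df = 1

test statistic = 0.007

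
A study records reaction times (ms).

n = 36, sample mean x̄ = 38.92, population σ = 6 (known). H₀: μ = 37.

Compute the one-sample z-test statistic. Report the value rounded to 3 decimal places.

SE = σ/√n = 6/√36 = 1.0000
z = (x̄−μ₀)/SE = (38.92−37)/1.0000 = 1.9200

test statistic = 1.920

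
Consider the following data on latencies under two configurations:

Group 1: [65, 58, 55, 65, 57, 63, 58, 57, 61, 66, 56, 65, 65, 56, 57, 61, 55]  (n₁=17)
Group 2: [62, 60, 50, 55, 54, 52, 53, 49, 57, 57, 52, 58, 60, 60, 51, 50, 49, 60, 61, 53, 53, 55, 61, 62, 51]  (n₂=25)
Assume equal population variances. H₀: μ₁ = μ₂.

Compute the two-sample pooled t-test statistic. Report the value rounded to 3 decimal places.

x̄₁=60.000, s₁=4.062, n₁=17
x̄₂=55.400, s₂=4.416, n₂=25
s_p² = [16·4.062² + 24·4.416²]/40 = 18.3000
SE = √(s_p²·(1/17+1/25)) = 1.3448
t = (60.000−55.400)/1.3448 = 3.4206
df = 40

test statistic = 3.421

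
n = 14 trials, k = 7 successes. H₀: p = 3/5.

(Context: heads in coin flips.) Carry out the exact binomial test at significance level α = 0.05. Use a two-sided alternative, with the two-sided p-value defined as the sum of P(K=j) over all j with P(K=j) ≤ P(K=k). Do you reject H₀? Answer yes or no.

reject H₀: no

Exact binomial: n=14, k=7, p₀=3/5=0.6000
P(X=j) = C(n,j)·p₀^j·(1−p₀)^(n−j); p = Σ P(X=j) over j with P(X=j) ≤ P(X=7)
p-value (two-sided) = 0.58680
At α=0.05: p ≥ α → fail to reject H₀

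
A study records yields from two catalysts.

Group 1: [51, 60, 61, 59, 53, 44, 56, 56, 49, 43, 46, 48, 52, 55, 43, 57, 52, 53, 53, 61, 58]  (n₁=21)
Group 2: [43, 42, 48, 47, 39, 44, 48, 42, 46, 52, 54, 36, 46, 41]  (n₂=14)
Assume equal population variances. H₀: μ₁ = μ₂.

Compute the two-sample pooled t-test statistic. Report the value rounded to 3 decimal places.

test statistic = 4.294

x̄₁=52.857, s₁=5.712, n₁=21
x̄₂=44.857, s₂=4.881, n₂=14
s_p² = [20·5.712² + 13·4.881²]/33 = 29.1602
SE = √(s_p²·(1/21+1/14)) = 1.8632
t = (52.857−44.857)/1.8632 = 4.2937
df = 33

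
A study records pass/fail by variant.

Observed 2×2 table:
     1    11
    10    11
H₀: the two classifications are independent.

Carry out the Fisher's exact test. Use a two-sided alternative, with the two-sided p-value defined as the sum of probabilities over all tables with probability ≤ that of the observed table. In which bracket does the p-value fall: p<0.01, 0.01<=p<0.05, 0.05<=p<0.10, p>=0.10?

Margins: r₁=12, r₂=21, c₁=11, c₂=22, n=33
p_obs = C(12,1)·C(21,10)/C(33,11); sum pmf over tables with pmf ≤ p_obs
p-value (two-sided) = 0.02734
→ bracket: 0.01<=p<0.05

p-value bracket: 0.01<=p<0.05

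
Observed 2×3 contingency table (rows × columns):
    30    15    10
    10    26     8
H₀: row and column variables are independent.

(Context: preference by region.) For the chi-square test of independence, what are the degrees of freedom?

degrees of freedom = 2

df = (r−1)(c−1) = (2−1)·(3−1) = 2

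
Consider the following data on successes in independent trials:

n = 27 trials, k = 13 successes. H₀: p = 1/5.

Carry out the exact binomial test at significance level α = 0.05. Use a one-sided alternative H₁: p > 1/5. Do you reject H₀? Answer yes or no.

reject H₀: yes

Exact binomial: n=27, k=13, p₀=1/5=0.2000
P(X≥13) from Σ C(n,i)·p₀^i·(1−p₀)^(n−i)
p-value (one-sided, H₁ greater) = 0.00095
At α=0.05: p < α → reject H₀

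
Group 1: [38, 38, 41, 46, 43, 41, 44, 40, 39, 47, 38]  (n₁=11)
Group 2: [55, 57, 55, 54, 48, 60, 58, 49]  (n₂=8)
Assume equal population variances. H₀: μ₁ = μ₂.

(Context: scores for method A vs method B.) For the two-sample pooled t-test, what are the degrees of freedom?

df = n₁ + n₂ − 2 = 11 + 8 − 2 = 17

degrees of freedom = 17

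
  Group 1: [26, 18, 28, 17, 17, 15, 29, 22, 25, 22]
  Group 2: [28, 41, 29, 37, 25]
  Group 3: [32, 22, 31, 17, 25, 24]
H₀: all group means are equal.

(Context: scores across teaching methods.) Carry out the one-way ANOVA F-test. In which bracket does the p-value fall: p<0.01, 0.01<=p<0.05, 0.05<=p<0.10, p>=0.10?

p-value bracket: 0.01<=p<0.05

Group means [21.90, 32.00, 25.17], grand mean 25.238
SSB = Σnᵢ(x̄ᵢ−x̄)² = 340.076; SSW = ΣΣ(x−x̄ᵢ)² = 563.733
MSB = 340.076/2 = 170.0381; MSW = 563.733/18 = 31.3185
F = MSB/MSW = 5.4293
df = (2, 18)
p-value (upper-tail) = 0.01429
→ bracket: 0.01<=p<0.05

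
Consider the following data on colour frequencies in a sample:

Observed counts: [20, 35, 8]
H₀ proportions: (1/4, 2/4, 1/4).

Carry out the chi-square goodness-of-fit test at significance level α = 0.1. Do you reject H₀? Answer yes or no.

reject H₀: yes

n = 63; E_i = n·p_i = [15.75, 31.50, 15.75]
χ² = (20−15.75)²/15.75 + (35−31.50)²/31.50 + (8−15.75)²/15.75 = 5.3492
df = 2
p-value (upper-tail) = 0.06893
At α=0.1: p < α → reject H₀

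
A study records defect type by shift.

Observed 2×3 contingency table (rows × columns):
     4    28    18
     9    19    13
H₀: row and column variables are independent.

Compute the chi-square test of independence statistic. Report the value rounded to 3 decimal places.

test statistic = 3.598

Row totals [50, 41], col totals [13, 47, 31], n=91
χ² = (4−7.14)²/7.14 + (28−25.82)²/25.82 + (18−17.03)²/17.03 + (9−5.86)²/5.86 + (19−21.18)²/21.18 + (13−13.97)²/13.97 = 3.5980
df = 2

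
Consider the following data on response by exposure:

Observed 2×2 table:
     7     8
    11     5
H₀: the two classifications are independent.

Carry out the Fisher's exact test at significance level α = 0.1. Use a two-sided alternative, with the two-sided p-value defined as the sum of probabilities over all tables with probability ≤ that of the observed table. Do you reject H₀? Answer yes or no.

reject H₀: no

Margins: r₁=15, r₂=16, c₁=18, c₂=13, n=31
p_obs = C(15,7)·C(16,11)/C(31,18); sum pmf over tables with pmf ≤ p_obs
p-value (two-sided) = 0.28516
At α=0.1: p ≥ α → fail to reject H₀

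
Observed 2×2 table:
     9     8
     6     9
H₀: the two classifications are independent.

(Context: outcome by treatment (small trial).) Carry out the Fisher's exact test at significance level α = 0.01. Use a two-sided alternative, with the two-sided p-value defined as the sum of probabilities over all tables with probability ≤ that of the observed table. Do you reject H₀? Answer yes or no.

reject H₀: no

Margins: r₁=17, r₂=15, c₁=15, c₂=17, n=32
p_obs = C(17,9)·C(15,6)/C(32,15); sum pmf over tables with pmf ≤ p_obs
p-value (two-sided) = 0.50226
At α=0.01: p ≥ α → fail to reject H₀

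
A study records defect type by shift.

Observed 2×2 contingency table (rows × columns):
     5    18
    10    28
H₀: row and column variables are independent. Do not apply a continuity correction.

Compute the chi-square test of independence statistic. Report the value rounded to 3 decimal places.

Row totals [23, 38], col totals [15, 46], n=61
χ² = (5−5.66)²/5.66 + (18−17.34)²/17.34 + (10−9.34)²/9.34 + (28−28.66)²/28.66 = 0.1618
df = 1

test statistic = 0.162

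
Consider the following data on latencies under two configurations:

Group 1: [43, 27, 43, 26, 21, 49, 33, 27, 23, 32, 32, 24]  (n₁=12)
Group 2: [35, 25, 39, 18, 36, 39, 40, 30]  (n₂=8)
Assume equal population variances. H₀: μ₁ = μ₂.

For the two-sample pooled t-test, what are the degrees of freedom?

degrees of freedom = 18

df = n₁ + n₂ − 2 = 12 + 8 − 2 = 18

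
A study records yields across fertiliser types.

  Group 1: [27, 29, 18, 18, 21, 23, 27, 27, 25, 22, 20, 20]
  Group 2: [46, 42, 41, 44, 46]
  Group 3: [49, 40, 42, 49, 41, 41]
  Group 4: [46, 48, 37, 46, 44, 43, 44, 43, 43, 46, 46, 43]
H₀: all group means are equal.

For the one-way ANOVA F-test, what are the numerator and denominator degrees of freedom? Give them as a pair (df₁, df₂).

k = 4 groups, N = 35 total
df = (k−1, N−k) = (4−1, 35−4) = (3, 31)

degrees of freedom = [3, 31]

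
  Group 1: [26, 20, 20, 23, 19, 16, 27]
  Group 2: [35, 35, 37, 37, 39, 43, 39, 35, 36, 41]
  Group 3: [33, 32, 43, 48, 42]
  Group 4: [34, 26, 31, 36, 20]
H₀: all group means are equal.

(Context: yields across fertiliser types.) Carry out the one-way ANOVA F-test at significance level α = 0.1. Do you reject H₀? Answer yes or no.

reject H₀: yes

Group means [21.57, 37.70, 39.60, 29.40], grand mean 32.333
SSB = Σnᵢ(x̄ᵢ−x̄)² = 1405.786; SSW = ΣΣ(x−x̄ᵢ)² = 518.214
MSB = 1405.786/3 = 468.5952; MSW = 518.214/23 = 22.5311
F = MSB/MSW = 20.7977
df = (3, 23)
p-value (upper-tail) = 0.00000
At α=0.1: p < α → reject H₀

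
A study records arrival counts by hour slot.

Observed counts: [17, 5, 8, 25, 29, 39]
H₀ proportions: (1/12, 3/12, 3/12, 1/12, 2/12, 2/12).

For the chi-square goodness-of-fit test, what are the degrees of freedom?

degrees of freedom = 5

df = k − 1 = 6 − 1 = 5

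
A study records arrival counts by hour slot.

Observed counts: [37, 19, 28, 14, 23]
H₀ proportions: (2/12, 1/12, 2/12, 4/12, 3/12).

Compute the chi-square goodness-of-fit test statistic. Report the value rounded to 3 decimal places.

n = 121; E_i = n·p_i = [20.17, 10.08, 20.17, 40.33, 30.25]
χ² = (37−20.17)²/20.17 + (19−10.08)²/10.08 + (28−20.17)²/20.17 + (14−40.33)²/40.33 + (23−30.25)²/30.25 = 43.9091
df = 4

test statistic = 43.909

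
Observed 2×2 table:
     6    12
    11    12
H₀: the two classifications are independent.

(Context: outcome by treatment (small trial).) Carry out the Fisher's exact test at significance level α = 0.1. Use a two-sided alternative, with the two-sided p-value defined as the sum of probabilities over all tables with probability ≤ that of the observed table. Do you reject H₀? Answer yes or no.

Margins: r₁=18, r₂=23, c₁=17, c₂=24, n=41
p_obs = C(18,6)·C(23,11)/C(41,17); sum pmf over tables with pmf ≤ p_obs
p-value (two-sided) = 0.52391
At α=0.1: p ≥ α → fail to reject H₀

reject H₀: no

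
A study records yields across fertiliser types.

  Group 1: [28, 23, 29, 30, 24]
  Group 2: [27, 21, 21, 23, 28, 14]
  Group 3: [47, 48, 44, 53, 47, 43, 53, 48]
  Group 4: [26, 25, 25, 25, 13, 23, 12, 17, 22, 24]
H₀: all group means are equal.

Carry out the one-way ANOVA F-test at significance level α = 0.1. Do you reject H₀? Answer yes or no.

reject H₀: yes

Group means [26.80, 22.33, 47.88, 21.20], grand mean 29.759
SSB = Σnᵢ(x̄ᵢ−x̄)² = 3732.702; SSW = ΣΣ(x−x̄ᵢ)² = 506.608
MSB = 3732.702/3 = 1244.2340; MSW = 506.608/25 = 20.2643
F = MSB/MSW = 61.4002
df = (3, 25)
p-value (upper-tail) = 0.00000
At α=0.1: p < α → reject H₀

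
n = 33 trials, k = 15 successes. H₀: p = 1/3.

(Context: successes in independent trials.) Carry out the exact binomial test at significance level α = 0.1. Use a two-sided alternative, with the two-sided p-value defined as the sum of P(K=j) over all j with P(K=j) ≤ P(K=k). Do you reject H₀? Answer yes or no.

reject H₀: no

Exact binomial: n=33, k=15, p₀=1/3=0.3333
P(X=j) = C(n,j)·p₀^j·(1−p₀)^(n−j); p = Σ P(X=j) over j with P(X=j) ≤ P(X=15)
p-value (two-sided) = 0.14334
At α=0.1: p ≥ α → fail to reject H₀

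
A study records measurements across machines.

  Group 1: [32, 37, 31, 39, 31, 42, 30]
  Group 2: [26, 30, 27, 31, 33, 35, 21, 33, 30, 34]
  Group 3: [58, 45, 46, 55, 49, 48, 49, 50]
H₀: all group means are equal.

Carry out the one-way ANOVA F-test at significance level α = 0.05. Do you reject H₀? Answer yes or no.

Group means [34.57, 30.00, 50.00], grand mean 37.680
SSB = Σnᵢ(x̄ᵢ−x̄)² = 1871.726; SSW = ΣΣ(x−x̄ᵢ)² = 435.714
MSB = 1871.726/2 = 935.8629; MSW = 435.714/22 = 19.8052
F = MSB/MSW = 47.2534
df = (2, 22)
p-value (upper-tail) = 0.00000
At α=0.05: p < α → reject H₀

reject H₀: yes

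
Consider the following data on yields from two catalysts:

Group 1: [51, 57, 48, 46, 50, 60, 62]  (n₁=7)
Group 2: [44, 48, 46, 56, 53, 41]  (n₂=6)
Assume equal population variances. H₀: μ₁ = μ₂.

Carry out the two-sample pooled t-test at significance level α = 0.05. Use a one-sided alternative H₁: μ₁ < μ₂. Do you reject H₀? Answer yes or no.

reject H₀: no

x̄₁=53.429, s₁=6.214, n₁=7
x̄₂=48.000, s₂=5.621, n₂=6
s_p² = [6·6.214² + 5·5.621²]/11 = 35.4286
SE = √(s_p²·(1/7+1/6)) = 3.3115
t = (53.429−48.000)/3.3115 = 1.6393
df = 11
p-value (one-sided, H₁ less) = 0.93530
At α=0.05: p ≥ α → fail to reject H₀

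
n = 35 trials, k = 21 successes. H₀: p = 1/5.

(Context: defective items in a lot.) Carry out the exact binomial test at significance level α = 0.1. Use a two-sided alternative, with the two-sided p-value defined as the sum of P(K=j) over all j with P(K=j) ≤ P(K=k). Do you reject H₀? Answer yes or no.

reject H₀: yes

Exact binomial: n=35, k=21, p₀=1/5=0.2000
P(X=j) = C(n,j)·p₀^j·(1−p₀)^(n−j); p = Σ P(X=j) over j with P(X=j) ≤ P(X=21)
p-value (two-sided) = 0.00000
At α=0.1: p < α → reject H₀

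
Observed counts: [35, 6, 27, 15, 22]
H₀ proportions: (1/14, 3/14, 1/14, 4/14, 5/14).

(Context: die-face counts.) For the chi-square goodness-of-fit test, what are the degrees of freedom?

df = k − 1 = 5 − 1 = 4

degrees of freedom = 4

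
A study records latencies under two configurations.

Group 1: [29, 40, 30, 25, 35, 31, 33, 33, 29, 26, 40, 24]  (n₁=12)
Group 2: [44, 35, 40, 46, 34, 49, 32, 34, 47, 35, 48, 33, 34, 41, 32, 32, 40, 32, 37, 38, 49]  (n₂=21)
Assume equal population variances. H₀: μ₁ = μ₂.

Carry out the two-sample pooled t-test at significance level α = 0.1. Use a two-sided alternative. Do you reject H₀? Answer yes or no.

reject H₀: yes

x̄₁=31.250, s₁=5.259, n₁=12
x̄₂=38.667, s₂=6.191, n₂=21
s_p² = [11·5.259² + 20·6.191²]/31 = 34.5457
SE = √(s_p²·(1/12+1/21)) = 2.1269
t = (31.250−38.667)/2.1269 = -3.4870
df = 31
p-value (two-sided) = 0.00148
At α=0.1: p < α → reject H₀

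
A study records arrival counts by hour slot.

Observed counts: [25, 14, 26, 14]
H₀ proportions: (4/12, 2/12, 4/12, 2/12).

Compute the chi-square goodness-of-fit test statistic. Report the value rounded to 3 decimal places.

test statistic = 0.177

n = 79; E_i = n·p_i = [26.33, 13.17, 26.33, 13.17]
χ² = (25−26.33)²/26.33 + (14−13.17)²/13.17 + (26−26.33)²/26.33 + (14−13.17)²/13.17 = 0.1772
df = 3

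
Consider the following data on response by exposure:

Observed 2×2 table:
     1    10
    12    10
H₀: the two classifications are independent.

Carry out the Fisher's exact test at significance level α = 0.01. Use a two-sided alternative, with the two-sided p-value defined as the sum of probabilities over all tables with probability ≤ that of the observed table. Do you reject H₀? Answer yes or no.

Margins: r₁=11, r₂=22, c₁=13, c₂=20, n=33
p_obs = C(11,1)·C(22,12)/C(33,13); sum pmf over tables with pmf ≤ p_obs
p-value (two-sided) = 0.02159
At α=0.01: p ≥ α → fail to reject H₀

reject H₀: no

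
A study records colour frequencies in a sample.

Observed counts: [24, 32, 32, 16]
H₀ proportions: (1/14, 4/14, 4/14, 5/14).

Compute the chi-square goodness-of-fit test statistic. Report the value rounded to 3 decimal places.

n = 104; E_i = n·p_i = [7.43, 29.71, 29.71, 37.14]
χ² = (24−7.43)²/7.43 + (32−29.71)²/29.71 + (32−29.71)²/29.71 + (16−37.14)²/37.14 = 49.3538
df = 3

test statistic = 49.354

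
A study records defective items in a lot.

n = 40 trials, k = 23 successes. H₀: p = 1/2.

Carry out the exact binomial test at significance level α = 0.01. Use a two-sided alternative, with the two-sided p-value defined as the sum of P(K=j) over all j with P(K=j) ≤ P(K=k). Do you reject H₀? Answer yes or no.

reject H₀: no

Exact binomial: n=40, k=23, p₀=1/2=0.5000
P(X=j) = C(n,j)·p₀^j·(1−p₀)^(n−j); p = Σ P(X=j) over j with P(X=j) ≤ P(X=23)
p-value (two-sided) = 0.42959
At α=0.01: p ≥ α → fail to reject H₀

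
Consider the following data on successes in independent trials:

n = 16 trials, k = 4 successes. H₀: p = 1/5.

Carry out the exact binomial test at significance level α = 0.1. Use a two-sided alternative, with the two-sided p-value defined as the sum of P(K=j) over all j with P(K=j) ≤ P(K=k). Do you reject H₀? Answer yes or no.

Exact binomial: n=16, k=4, p₀=1/5=0.2000
P(X=j) = C(n,j)·p₀^j·(1−p₀)^(n−j); p = Σ P(X=j) over j with P(X=j) ≤ P(X=4)
p-value (two-sided) = 0.54260
At α=0.1: p ≥ α → fail to reject H₀

reject H₀: no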